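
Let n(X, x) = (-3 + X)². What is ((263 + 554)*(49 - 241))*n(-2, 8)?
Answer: -3921600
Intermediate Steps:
((263 + 554)*(49 - 241))*n(-2, 8) = ((263 + 554)*(49 - 241))*(-3 - 2)² = (817*(-192))*(-5)² = -156864*25 = -3921600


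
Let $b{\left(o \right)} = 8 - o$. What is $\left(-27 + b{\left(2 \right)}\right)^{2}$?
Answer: $441$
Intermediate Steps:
$\left(-27 + b{\left(2 \right)}\right)^{2} = \left(-27 + \left(8 - 2\right)\right)^{2} = \left(-27 + 6\right)^{2} = \left(-21\right)^{2} = 441$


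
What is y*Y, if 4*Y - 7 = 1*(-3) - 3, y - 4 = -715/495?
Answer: 23/36 ≈ 0.63889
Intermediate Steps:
y = 23/9 (y = 4 - 715/495 = 4 - 715*1/495 = 4 - 13/9 = 23/9 ≈ 2.5556)
Y = 1/4 (Y = 7/4 + (1*(-3) - 3)/4 = 7/4 + (-3 - 3)/4 = 7/4 + (1/4)*(-6) = 7/4 - 3/2 = 1/4 ≈ 0.25000)
y*Y = (23/9)*(1/4) = 23/36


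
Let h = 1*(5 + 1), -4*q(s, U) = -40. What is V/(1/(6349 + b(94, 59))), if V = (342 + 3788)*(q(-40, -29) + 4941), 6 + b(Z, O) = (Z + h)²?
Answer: 334175617090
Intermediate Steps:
q(s, U) = 10 (q(s, U) = -¼*(-40) = 10)
h = 6 (h = 1*6 = 6)
b(Z, O) = -6 + (6 + Z)² (b(Z, O) = -6 + (Z + 6)² = -6 + (6 + Z)²)
V = 20447630 (V = (342 + 3788)*(10 + 4941) = 4130*4951 = 20447630)
V/(1/(6349 + b(94, 59))) = 20447630/(1/(6349 + (-6 + (6 + 94)²))) = 20447630/(1/(6349 + (-6 + 100²))) = 20447630/(1/(6349 + (-6 + 10000))) = 20447630/(1/(6349 + 9994)) = 20447630/(1/16343) = 20447630*16343 = 334175617090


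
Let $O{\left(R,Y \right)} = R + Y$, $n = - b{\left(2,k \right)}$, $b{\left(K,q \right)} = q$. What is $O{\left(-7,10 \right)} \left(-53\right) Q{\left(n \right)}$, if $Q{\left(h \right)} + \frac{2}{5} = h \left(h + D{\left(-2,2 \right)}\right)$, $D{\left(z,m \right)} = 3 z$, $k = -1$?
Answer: $\frac{4293}{5} \approx 858.6$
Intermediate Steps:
$n = 1$ ($n = \left(-1\right) \left(-1\right) = 1$)
$Q{\left(h \right)} = - \frac{2}{5} + h \left(-6 + h\right)$ ($Q{\left(h \right)} = - \frac{2}{5} + h \left(h + 3 \left(-2\right)\right) = - \frac{2}{5} + h \left(h - 6\right) = - \frac{2}{5} + h \left(-6 + h\right)$)
$O{\left(-7,10 \right)} \left(-53\right) Q{\left(n \right)} = \left(-7 + 10\right) \left(-53\right) \left(- \frac{2}{5} + 1^{2} - 6\right) = 3 \left(-53\right) \left(- \frac{2}{5} + 1 - 6\right) = \left(-159\right) \left(- \frac{27}{5}\right) = \frac{4293}{5}$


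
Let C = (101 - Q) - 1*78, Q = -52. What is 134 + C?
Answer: 209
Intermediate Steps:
C = 75 (C = (101 - 1*(-52)) - 1*78 = (101 + 52) - 78 = 153 - 78 = 75)
134 + C = 134 + 75 = 209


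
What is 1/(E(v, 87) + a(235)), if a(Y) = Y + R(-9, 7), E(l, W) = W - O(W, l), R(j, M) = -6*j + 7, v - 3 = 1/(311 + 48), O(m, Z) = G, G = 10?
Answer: 1/373 ≈ 0.0026810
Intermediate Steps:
O(m, Z) = 10
v = 1078/359 (v = 3 + 1/(311 + 48) = 3 + 1/359 = 1078/359 ≈ 3.0028)
R(j, M) = 7 - 6*j
E(l, W) = -10 + W (E(l, W) = W - 1*10 = W - 10 = -10 + W)
a(Y) = 61 + Y (a(Y) = Y + (7 - 6*(-9)) = Y + (7 + 54) = Y + 61 = 61 + Y)
1/(E(v, 87) + a(235)) = 1/((-10 + 87) + (61 + 235)) = 1/(77 + 296) = 1/373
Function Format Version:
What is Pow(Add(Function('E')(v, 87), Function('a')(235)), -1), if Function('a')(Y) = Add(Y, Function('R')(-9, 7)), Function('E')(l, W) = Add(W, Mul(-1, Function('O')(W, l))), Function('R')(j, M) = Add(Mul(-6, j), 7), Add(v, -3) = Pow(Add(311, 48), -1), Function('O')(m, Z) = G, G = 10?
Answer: Rational(1, 373) ≈ 0.0026810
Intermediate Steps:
Function('O')(m, Z) = 10
v = Rational(1078, 359) (v = Add(3, Pow(Add(311, 48), -1)) = Add(3, Pow(359, -1)) = Add(3, Rational(1, 359)) = Rational(1078, 359) ≈ 3.0028)
Function('R')(j, M) = Add(7, Mul(-6, j))
Function('E')(l, W) = Add(-10, W) (Function('E')(l, W) = Add(W, Mul(-1, 10)) = Add(W, -10) = Add(-10, W))
Function('a')(Y) = Add(61, Y) (Function('a')(Y) = Add(Y, Add(7, Mul(-6, -9))) = Add(Y, Add(7, 54)) = Add(Y, 61) = Add(61, Y))
Pow(Add(Function('E')(v, 87), Function('a')(235)), -1) = Pow(Add(Add(-10, 87), Add(61, 235)), -1) = Pow(Add(77, 296), -1) = Pow(373, -1) = Rational(1, 373)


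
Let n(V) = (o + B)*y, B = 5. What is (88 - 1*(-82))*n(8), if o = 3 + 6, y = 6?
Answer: 14280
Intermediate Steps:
o = 9
n(V) = 84 (n(V) = (9 + 5)*6 = 14*6 = 84)
(88 - 1*(-82))*n(8) = (88 - 1*(-82))*84 = (88 + 82)*84 = 170*84 = 14280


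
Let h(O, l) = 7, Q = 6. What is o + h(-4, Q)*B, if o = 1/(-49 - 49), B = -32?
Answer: -21953/98 ≈ -224.01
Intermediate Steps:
o = -1/98 (o = 1/(-98) = -1/98 ≈ -0.010204)
o + h(-4, Q)*B = -1/98 + 7*(-32) = -1/98 - 224 = -21953/98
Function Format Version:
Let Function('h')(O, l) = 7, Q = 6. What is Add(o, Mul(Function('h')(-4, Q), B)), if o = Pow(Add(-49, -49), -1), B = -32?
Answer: Rational(-21953, 98) ≈ -224.01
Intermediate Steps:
o = Rational(-1, 98) (o = Pow(-98, -1) = Rational(-1, 98) ≈ -0.010204)
Add(o, Mul(Function('h')(-4, Q), B)) = Add(Rational(-1, 98), Mul(7, -32)) = Add(Rational(-1, 98), -224) = Rational(-21953, 98)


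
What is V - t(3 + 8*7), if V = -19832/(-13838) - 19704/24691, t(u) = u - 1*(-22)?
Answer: -371062037/4617217 ≈ -80.365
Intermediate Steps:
t(u) = 22 + u (t(u) = u + 22 = 22 + u)
V = 2932540/4617217 (V = -19832*(-1/13838) - 19704*1/24691 = 268/187 - 19704/24691 = 2932540/4617217 ≈ 0.63513)
V - t(3 + 8*7) = 2932540/4617217 - (22 + (3 + 8*7)) = 2932540/4617217 - (22 + (3 + 56)) = 2932540/4617217 - (22 + 59) = 2932540/4617217 - 1*81 = 2932540/4617217 - 81 = -371062037/4617217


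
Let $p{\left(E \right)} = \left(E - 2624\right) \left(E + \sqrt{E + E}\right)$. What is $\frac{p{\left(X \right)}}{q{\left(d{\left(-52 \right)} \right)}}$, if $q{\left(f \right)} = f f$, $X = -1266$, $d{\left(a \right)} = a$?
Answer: $\frac{1231185}{676} - \frac{1945 i \sqrt{633}}{676} \approx 1821.3 - 72.389 i$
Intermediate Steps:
$q{\left(f \right)} = f^{2}$
$p{\left(E \right)} = \left(-2624 + E\right) \left(E + \sqrt{2} \sqrt{E}\right)$ ($p{\left(E \right)} = \left(-2624 + E\right) \left(E + \sqrt{2 E}\right) = \left(-2624 + E\right) \left(E + \sqrt{2} \sqrt{E}\right)$)
$\frac{p{\left(X \right)}}{q{\left(d{\left(-52 \right)} \right)}} = \frac{\left(-1266\right)^{2} - -3321984 + \sqrt{2} \left(-1266\right)^{\frac{3}{2}} - 2624 \sqrt{2} \sqrt{-1266}}{\left(-52\right)^{2}} = \frac{1602756 + 3321984 + \sqrt{2} \left(- 1266 i \sqrt{1266}\right) - 2624 \sqrt{2} i \sqrt{1266}}{2704} = \left(1602756 + 3321984 - 2532 i \sqrt{633} - 5248 i \sqrt{633}\right) \frac{1}{2704} = \left(4924740 - 7780 i \sqrt{633}\right) \frac{1}{2704} = \frac{1231185}{676} - \frac{1945 i \sqrt{633}}{676}$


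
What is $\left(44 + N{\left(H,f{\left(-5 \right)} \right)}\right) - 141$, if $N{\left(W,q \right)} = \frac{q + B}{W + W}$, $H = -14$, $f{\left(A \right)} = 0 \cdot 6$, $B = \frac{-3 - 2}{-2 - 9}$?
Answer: $- \frac{29881}{308} \approx -97.016$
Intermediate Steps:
$B = \frac{5}{11}$ ($B = - \frac{5}{-11} = \left(-5\right) \left(- \frac{1}{11}\right) = \frac{5}{11} \approx 0.45455$)
$f{\left(A \right)} = 0$
$N{\left(W,q \right)} = \frac{\frac{5}{11} + q}{2 W}$ ($N{\left(W,q \right)} = \frac{q + \frac{5}{11}}{W + W} = \frac{\frac{5}{11} + q}{2 W}$)
$\left(44 + N{\left(H,f{\left(-5 \right)} \right)}\right) - 141 = \left(44 + \frac{5 + 11 \cdot 0}{22 \left(-14\right)}\right) - 141 = \left(44 + \frac{1}{22} \left(- \frac{1}{14}\right) \left(5 + 0\right)\right) - 141 = \left(44 + \frac{1}{22} \left(- \frac{1}{14}\right) 5\right) - 141 = \left(44 - \frac{5}{308}\right) - 141 = \frac{13547}{308} - 141 = - \frac{29881}{308}$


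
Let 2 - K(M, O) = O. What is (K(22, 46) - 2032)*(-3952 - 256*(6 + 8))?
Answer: 15644736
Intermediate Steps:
K(M, O) = 2 - O
(K(22, 46) - 2032)*(-3952 - 256*(6 + 8)) = ((2 - 1*46) - 2032)*(-3952 - 256*(6 + 8)) = ((2 - 46) - 2032)*(-3952 - 256*14) = (-44 - 2032)*(-3952 - 3584) = -2076*(-7536) = 15644736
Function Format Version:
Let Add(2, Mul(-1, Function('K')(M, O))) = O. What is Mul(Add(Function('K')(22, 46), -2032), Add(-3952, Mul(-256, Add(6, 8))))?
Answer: 15644736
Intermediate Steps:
Function('K')(M, O) = Add(2, Mul(-1, O))
Mul(Add(Function('K')(22, 46), -2032), Add(-3952, Mul(-256, Add(6, 8)))) = Mul(Add(Add(2, Mul(-1, 46)), -2032), Add(-3952, Mul(-256, Add(6, 8)))) = Mul(Add(Add(2, -46), -2032), Add(-3952, Mul(-256, 14))) = Mul(Add(-44, -2032), Add(-3952, -3584)) = Mul(-2076, -7536) = 15644736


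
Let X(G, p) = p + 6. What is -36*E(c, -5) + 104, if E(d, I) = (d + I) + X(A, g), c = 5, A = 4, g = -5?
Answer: 68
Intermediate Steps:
X(G, p) = 6 + p
E(d, I) = 1 + I + d (E(d, I) = (d + I) + (6 - 5) = (I + d) + 1 = 1 + I + d)
-36*E(c, -5) + 104 = -36*(1 - 5 + 5) + 104 = -36*1 + 104 = -36 + 104 = 68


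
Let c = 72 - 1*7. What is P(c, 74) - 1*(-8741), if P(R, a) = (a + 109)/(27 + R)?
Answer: 804355/92 ≈ 8743.0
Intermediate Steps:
c = 65 (c = 72 - 7 = 65)
P(R, a) = (109 + a)/(27 + R)
P(c, 74) - 1*(-8741) = (109 + 74)/(27 + 65) - 1*(-8741) = 183/92 + 8741 = 804355/92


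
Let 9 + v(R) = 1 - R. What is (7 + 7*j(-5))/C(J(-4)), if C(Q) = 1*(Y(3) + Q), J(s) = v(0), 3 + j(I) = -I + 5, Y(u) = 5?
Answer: -56/3 ≈ -18.667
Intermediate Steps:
v(R) = -8 - R (v(R) = -9 + (1 - R) = -8 - R)
j(I) = 2 - I (j(I) = -3 + (-I + 5) = -3 + (5 - I) = 2 - I)
J(s) = -8 (J(s) = -8 - 1*0 = -8 + 0 = -8)
C(Q) = 5 + Q (C(Q) = 1*(5 + Q) = 5 + Q)
(7 + 7*j(-5))/C(J(-4)) = (7 + 7*(2 - 1*(-5)))/(5 - 8) = (7 + 7*(2 + 5))/(-3) = (7 + 7*7)*(-⅓) = (7 + 49)*(-⅓) = 56*(-⅓) = -56/3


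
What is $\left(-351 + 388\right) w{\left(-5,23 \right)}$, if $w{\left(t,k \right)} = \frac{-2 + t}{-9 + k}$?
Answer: $- \frac{37}{2} \approx -18.5$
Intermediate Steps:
$w{\left(t,k \right)} = \frac{-2 + t}{-9 + k}$
$\left(-351 + 388\right) w{\left(-5,23 \right)} = \left(-351 + 388\right) \frac{-2 - 5}{-9 + 23} = 37 \cdot \frac{1}{14} \left(-7\right) = 37 \left(- \frac{1}{2}\right) = - \frac{37}{2}$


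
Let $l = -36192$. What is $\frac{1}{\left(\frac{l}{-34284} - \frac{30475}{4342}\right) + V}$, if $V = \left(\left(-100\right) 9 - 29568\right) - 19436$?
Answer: $- \frac{12405094}{619137782579} \approx -2.0036 \cdot 10^{-5}$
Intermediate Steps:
$V = -49904$ ($V = \left(-900 - 29568\right) - 19436 = -30468 - 19436 = -49904$)
$\frac{1}{\left(\frac{l}{-34284} - \frac{30475}{4342}\right) + V} = \frac{1}{\left(- \frac{36192}{-34284} - \frac{30475}{4342}\right) - 49904} = \frac{1}{\left(\left(-36192\right) \left(- \frac{1}{34284}\right) - \frac{30475}{4342}\right) - 49904} = \frac{1}{\left(\frac{3016}{2857} - \frac{30475}{4342}\right) - 49904} = \frac{1}{- \frac{73971603}{12405094} - 49904} = \frac{1}{- \frac{619137782579}{12405094}} = - \frac{12405094}{619137782579}$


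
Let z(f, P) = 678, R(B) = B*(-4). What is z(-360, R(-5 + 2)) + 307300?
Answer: 307978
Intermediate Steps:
R(B) = -4*B
z(-360, R(-5 + 2)) + 307300 = 678 + 307300 = 307978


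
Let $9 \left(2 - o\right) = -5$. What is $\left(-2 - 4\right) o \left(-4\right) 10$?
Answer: $\frac{1840}{3} \approx 613.33$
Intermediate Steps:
$o = \frac{23}{9}$ ($o = 2 - - \frac{5}{9} = 2 + \frac{5}{9} = \frac{23}{9} \approx 2.5556$)
$\left(-2 - 4\right) o \left(-4\right) 10 = \left(-2 - 4\right) \frac{23}{9} \left(-4\right) 10 = \left(-6\right) \frac{23}{9} \left(-4\right) 10 = \left(- \frac{46}{3}\right) \left(-4\right) 10 = \frac{184}{3} \cdot 10 = \frac{1840}{3}$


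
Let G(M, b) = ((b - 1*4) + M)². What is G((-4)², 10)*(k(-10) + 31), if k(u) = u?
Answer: 10164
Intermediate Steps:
G(M, b) = (-4 + M + b)² (G(M, b) = ((b - 4) + M)² = ((-4 + b) + M)² = (-4 + M + b)²)
G((-4)², 10)*(k(-10) + 31) = (-4 + (-4)² + 10)²*(-10 + 31) = (-4 + 16 + 10)²*21 = 22²*21 = 484*21 = 10164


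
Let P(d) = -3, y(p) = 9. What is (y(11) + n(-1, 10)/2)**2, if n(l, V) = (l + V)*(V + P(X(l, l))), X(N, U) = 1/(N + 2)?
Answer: 6561/4 ≈ 1640.3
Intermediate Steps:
X(N, U) = 1/(2 + N)
n(l, V) = (-3 + V)*(V + l) (n(l, V) = (l + V)*(V - 3) = (V + l)*(-3 + V) = (-3 + V)*(V + l))
(y(11) + n(-1, 10)/2)**2 = (9 + (10**2 - 3*10 - 3*(-1) + 10*(-1))/2)**2 = (9 + (100 - 30 + 3 - 10)*(1/2))**2 = (9 + 63*(1/2))**2 = (9 + 63/2)**2 = (81/2)**2 = 6561/4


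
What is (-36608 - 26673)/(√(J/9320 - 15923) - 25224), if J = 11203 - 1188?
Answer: 991772231872/395333335511 + 126562*I*√13830166554/1186000006533 ≈ 2.5087 + 0.01255*I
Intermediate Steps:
J = 10015
(-36608 - 26673)/(√(J/9320 - 15923) - 25224) = (-36608 - 26673)/(√(10015/9320 - 15923) - 25224) = -63281/(√(10015*(1/9320) - 15923) - 25224) = -63281/(√(2003/1864 - 15923) - 25224) = -63281/(√(-29678469/1864) - 25224) = -63281/(I*√13830166554/932 - 25224) = -63281/(-25224 + I*√13830166554/932)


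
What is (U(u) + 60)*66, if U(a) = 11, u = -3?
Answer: 4686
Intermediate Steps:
(U(u) + 60)*66 = (11 + 60)*66 = 71*66 = 4686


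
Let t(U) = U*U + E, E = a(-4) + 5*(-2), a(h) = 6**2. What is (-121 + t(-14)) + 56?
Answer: 157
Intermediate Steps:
a(h) = 36
E = 26 (E = 36 + 5*(-2) = 36 - 10 = 26)
t(U) = 26 + U**2 (t(U) = U*U + 26 = U**2 + 26 = 26 + U**2)
(-121 + t(-14)) + 56 = (-121 + (26 + (-14)**2)) + 56 = (-121 + (26 + 196)) + 56 = (-121 + 222) + 56 = 101 + 56 = 157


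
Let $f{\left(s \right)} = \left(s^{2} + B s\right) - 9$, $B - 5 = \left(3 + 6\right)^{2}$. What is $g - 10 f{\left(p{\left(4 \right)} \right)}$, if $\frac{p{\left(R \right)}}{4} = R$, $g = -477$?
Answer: $-16707$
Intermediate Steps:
$p{\left(R \right)} = 4 R$
$B = 86$ ($B = 5 + \left(3 + 6\right)^{2} = 5 + 9^{2} = 5 + 81 = 86$)
$f{\left(s \right)} = -9 + s^{2} + 86 s$ ($f{\left(s \right)} = \left(s^{2} + 86 s\right) - 9 = -9 + s^{2} + 86 s$)
$g - 10 f{\left(p{\left(4 \right)} \right)} = -477 - 10 \left(-9 + \left(4 \cdot 4\right)^{2} + 86 \cdot 4 \cdot 4\right) = -477 - 10 \left(-9 + 16^{2} + 86 \cdot 16\right) = -477 - 10 \left(-9 + 256 + 1376\right) = -477 - 16230 = -16707$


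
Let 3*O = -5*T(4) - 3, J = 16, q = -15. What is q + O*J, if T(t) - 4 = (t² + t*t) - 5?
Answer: -2573/3 ≈ -857.67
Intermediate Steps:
T(t) = -1 + 2*t² (T(t) = 4 + ((t² + t*t) - 5) = 4 + ((t² + t²) - 5) = 4 + (2*t² - 5) = 4 + (-5 + 2*t²) = -1 + 2*t²)
O = -158/3 (O = (-5*(-1 + 2*4²) - 3)/3 = (-5*(-1 + 2*16) - 3)/3 = (-5*(-1 + 32) - 3)/3 = (-5*31 - 3)/3 = (-155 - 3)/3 = (⅓)*(-158) = -158/3 ≈ -52.667)
q + O*J = -15 - 158/3*16 = -15 - 2528/3 = -2573/3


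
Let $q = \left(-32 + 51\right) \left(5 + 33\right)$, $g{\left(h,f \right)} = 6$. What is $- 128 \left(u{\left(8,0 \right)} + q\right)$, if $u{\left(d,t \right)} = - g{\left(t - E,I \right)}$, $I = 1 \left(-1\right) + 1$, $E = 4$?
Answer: $-91648$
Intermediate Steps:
$I = 0$ ($I = -1 + 1 = 0$)
$q = 722$ ($q = 19 \cdot 38 = 722$)
$u{\left(d,t \right)} = -6$ ($u{\left(d,t \right)} = \left(-1\right) 6 = -6$)
$- 128 \left(u{\left(8,0 \right)} + q\right) = - 128 \left(-6 + 722\right) = \left(-128\right) 716 = -91648$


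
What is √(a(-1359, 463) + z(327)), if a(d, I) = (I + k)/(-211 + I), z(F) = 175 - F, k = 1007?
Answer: I*√5262/6 ≈ 12.09*I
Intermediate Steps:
a(d, I) = (1007 + I)/(-211 + I) (a(d, I) = (I + 1007)/(-211 + I) = (1007 + I)/(-211 + I))
√(a(-1359, 463) + z(327)) = √((1007 + 463)/(-211 + 463) + (175 - 1*327)) = √(1470/252 + (175 - 327)) = √((1/252)*1470 - 152) = √(35/6 - 152) = √(-877/6) = I*√5262/6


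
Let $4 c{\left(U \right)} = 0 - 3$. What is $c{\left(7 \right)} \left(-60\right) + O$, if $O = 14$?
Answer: $59$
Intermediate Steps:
$c{\left(U \right)} = - \frac{3}{4}$ ($c{\left(U \right)} = \frac{0 - 3}{4} = \frac{1}{4} \left(-3\right) = - \frac{3}{4}$)
$c{\left(7 \right)} \left(-60\right) + O = \left(- \frac{3}{4}\right) \left(-60\right) + 14 = 45 + 14 = 59$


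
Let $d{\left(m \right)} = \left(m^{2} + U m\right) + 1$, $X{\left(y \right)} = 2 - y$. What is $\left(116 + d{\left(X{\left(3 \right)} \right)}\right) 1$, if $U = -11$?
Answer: $129$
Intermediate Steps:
$d{\left(m \right)} = 1 + m^{2} - 11 m$ ($d{\left(m \right)} = \left(m^{2} - 11 m\right) + 1 = 1 + m^{2} - 11 m$)
$\left(116 + d{\left(X{\left(3 \right)} \right)}\right) 1 = \left(116 + \left(1 + \left(2 - 3\right)^{2} - 11 \left(2 - 3\right)\right)\right) 1 = \left(116 + \left(1 + \left(-1\right)^{2} - -11\right)\right) 1 = \left(116 + \left(1 + 1 + 11\right)\right) 1 = \left(116 + 13\right) 1 = 129 \cdot 1 = 129$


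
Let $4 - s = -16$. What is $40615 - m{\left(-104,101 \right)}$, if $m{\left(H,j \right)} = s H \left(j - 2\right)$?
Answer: $246535$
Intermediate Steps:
$s = 20$ ($s = 4 - -16 = 4 + 16 = 20$)
$m{\left(H,j \right)} = 20 H \left(-2 + j\right)$ ($m{\left(H,j \right)} = 20 H \left(j - 2\right) = 20 H \left(-2 + j\right)$)
$40615 - m{\left(-104,101 \right)} = 40615 - 20 \left(-104\right) \left(-2 + 101\right) = 40615 - 20 \left(-104\right) 99 = 40615 - -205920 = 40615 + 205920 = 246535$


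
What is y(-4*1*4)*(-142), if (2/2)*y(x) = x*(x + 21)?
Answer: 11360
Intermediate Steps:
y(x) = x*(21 + x) (y(x) = x*(x + 21) = x*(21 + x))
y(-4*1*4)*(-142) = ((-4*1*4)*(21 - 4*1*4))*(-142) = ((-4*4)*(21 - 4*4))*(-142) = -16*(21 - 16)*(-142) = -16*5*(-142) = -80*(-142) = 11360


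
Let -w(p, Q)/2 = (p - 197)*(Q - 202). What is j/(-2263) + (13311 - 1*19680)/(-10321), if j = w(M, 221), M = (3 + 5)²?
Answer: -37749287/23356423 ≈ -1.6162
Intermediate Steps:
M = 64 (M = 8² = 64)
w(p, Q) = -2*(-202 + Q)*(-197 + p) (w(p, Q) = -2*(p - 197)*(Q - 202) = -2*(-197 + p)*(-202 + Q) = -2*(-202 + Q)*(-197 + p))
j = 5054 (j = -79588 + 394*221 + 404*64 - 2*221*64 = -79588 + 87074 + 25856 - 28288 = 5054)
j/(-2263) + (13311 - 1*19680)/(-10321) = 5054/(-2263) + (13311 - 1*19680)/(-10321) = 5054*(-1/2263) + (13311 - 19680)*(-1/10321) = -5054/2263 - 6369*(-1/10321) = -5054/2263 + 6369/10321 = -37749287/23356423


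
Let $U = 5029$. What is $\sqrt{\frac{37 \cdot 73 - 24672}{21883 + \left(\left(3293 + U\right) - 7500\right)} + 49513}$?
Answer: $\frac{\sqrt{25524295607270}}{22705} \approx 222.51$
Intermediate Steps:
$\sqrt{\frac{37 \cdot 73 - 24672}{21883 + \left(\left(3293 + U\right) - 7500\right)} + 49513} = \sqrt{\frac{37 \cdot 73 - 24672}{21883 + \left(\left(3293 + 5029\right) - 7500\right)} + 49513} = \sqrt{\frac{2701 - 24672}{21883 + \left(8322 - 7500\right)} + 49513} = \sqrt{- \frac{21971}{21883 + 822} + 49513} = \sqrt{- \frac{21971}{22705} + 49513} = \sqrt{\frac{1124170694}{22705}} = \frac{\sqrt{25524295607270}}{22705}$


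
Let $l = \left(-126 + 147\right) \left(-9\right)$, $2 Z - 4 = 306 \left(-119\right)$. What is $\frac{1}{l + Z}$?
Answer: $- \frac{1}{18394} \approx -5.4366 \cdot 10^{-5}$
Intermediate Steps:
$Z = -18205$ ($Z = 2 + \frac{306 \left(-119\right)}{2} = 2 + \frac{1}{2} \left(-36414\right) = 2 - 18207 = -18205$)
$l = -189$ ($l = 21 \left(-9\right) = -189$)
$\frac{1}{l + Z} = \frac{1}{-189 - 18205} = \frac{1}{-18394} = - \frac{1}{18394}$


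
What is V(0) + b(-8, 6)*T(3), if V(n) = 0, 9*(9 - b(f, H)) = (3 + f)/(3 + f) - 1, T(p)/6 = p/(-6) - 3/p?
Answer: -81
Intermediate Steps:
T(p) = -p - 18/p (T(p) = 6*(p/(-6) - 3/p) = 6*(p*(-1/6) - 3/p) = 6*(-p/6 - 3/p) = 6*(-3/p - p/6) = -p - 18/p)
b(f, H) = 9 (b(f, H) = 9 - ((3 + f)/(3 + f) - 1)/9 = 9 - (1 - 1)/9 = 9 - 1/9*0 = 9 + 0 = 9)
V(0) + b(-8, 6)*T(3) = 0 + 9*(-1*3 - 18/3) = 0 + 9*(-3 - 18*1/3) = 0 + 9*(-3 - 6) = 0 + 9*(-9) = 0 - 81 = -81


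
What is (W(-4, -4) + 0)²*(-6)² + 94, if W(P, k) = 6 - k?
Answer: 3694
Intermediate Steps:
(W(-4, -4) + 0)²*(-6)² + 94 = ((6 - 1*(-4)) + 0)²*(-6)² + 94 = ((6 + 4) + 0)²*36 + 94 = (10 + 0)²*36 + 94 = 10²*36 + 94 = 100*36 + 94 = 3600 + 94 = 3694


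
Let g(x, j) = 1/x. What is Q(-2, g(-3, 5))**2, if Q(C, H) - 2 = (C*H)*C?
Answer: 4/9 ≈ 0.44444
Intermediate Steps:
Q(C, H) = 2 + H*C**2 (Q(C, H) = 2 + (C*H)*C = 2 + H*C**2)
Q(-2, g(-3, 5))**2 = (2 + (-2)**2/(-3))**2 = (2 - 1/3*4)**2 = (2 - 4/3)**2 = (2/3)**2 = 4/9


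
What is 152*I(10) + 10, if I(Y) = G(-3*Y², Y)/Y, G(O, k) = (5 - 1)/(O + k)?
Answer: 7098/725 ≈ 9.7903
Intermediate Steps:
G(O, k) = 4/(O + k)
I(Y) = 4/(Y*(Y - 3*Y²)) (I(Y) = (4/(-3*Y² + Y))/Y = (4/(Y - 3*Y²))/Y = 4/(Y*(Y - 3*Y²)))
152*I(10) + 10 = 152*(-4/(10²*(-1 + 3*10))) + 10 = 152*(-4*1/100/(-1 + 30)) + 10 = 152*(-4*1/100/29) + 10 = 152*(-4*1/100*1/29) + 10 = 152*(-1/725) + 10 = -152/725 + 10 = 7098/725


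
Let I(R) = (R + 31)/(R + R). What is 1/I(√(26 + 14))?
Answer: -80/921 + 124*√10/921 ≈ 0.33890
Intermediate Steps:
I(R) = (31 + R)/(2*R) (I(R) = (31 + R)/((2*R)) = (31 + R)*(1/(2*R)) = (31 + R)/(2*R))
1/I(√(26 + 14)) = 1/((31 + √(26 + 14))/(2*(√(26 + 14)))) = 1/((31 + √40)/(2*(√40))) = 1/((31 + 2*√10)/(2*((2*√10)))) = 1/((√10/20)*(31 + 2*√10)/2) = 1/(√10*(31 + 2*√10)/40) = 4*√10/(31 + 2*√10)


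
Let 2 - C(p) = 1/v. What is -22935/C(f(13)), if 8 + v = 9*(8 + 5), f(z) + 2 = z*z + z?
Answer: -2499915/217 ≈ -11520.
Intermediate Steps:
f(z) = -2 + z + z² (f(z) = -2 + (z*z + z) = -2 + (z² + z) = -2 + (z + z²) = -2 + z + z²)
v = 109 (v = -8 + 9*(8 + 5) = -8 + 9*13 = -8 + 117 = 109)
C(p) = 217/109 (C(p) = 2 - 1/109 = 217/109)
-22935/C(f(13)) = -22935/217/109 = -22935*109/217 = -2499915/217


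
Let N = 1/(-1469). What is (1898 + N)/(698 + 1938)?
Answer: 2788161/3872284 ≈ 0.72003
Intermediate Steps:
N = -1/1469 ≈ -0.00068074
(1898 + N)/(698 + 1938) = (1898 - 1/1469)/(698 + 1938) = (2788161/1469)/2636 = (2788161/1469)*(1/2636) = 2788161/3872284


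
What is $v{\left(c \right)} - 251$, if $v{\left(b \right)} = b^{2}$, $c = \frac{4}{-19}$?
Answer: $- \frac{90595}{361} \approx -250.96$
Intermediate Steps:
$c = - \frac{4}{19}$ ($c = 4 \left(- \frac{1}{19}\right) = - \frac{4}{19} \approx -0.21053$)
$v{\left(c \right)} - 251 = \left(- \frac{4}{19}\right)^{2} - 251 = \frac{16}{361} - 251 = - \frac{90595}{361}$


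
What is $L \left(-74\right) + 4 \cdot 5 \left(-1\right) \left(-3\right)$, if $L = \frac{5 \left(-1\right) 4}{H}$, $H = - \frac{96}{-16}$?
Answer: $\frac{920}{3} \approx 306.67$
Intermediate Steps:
$H = 6$ ($H = \left(-96\right) \left(- \frac{1}{16}\right) = 6$)
$L = - \frac{10}{3}$ ($L = \frac{5 \left(-1\right) 4}{6} = \left(-5\right) 4 \cdot \frac{1}{6} = \left(-20\right) \frac{1}{6} = - \frac{10}{3} \approx -3.3333$)
$L \left(-74\right) + 4 \cdot 5 \left(-1\right) \left(-3\right) = \left(- \frac{10}{3}\right) \left(-74\right) + 4 \cdot 5 \left(-1\right) \left(-3\right) = \frac{740}{3} + 4 \left(-5\right) \left(-3\right) = \frac{740}{3} - -60 = \frac{740}{3} + 60 = \frac{920}{3}$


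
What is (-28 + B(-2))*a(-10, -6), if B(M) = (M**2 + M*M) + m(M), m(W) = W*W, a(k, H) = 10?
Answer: -160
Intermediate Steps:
m(W) = W**2
B(M) = 3*M**2 (B(M) = (M**2 + M*M) + M**2 = (M**2 + M**2) + M**2 = 2*M**2 + M**2 = 3*M**2)
(-28 + B(-2))*a(-10, -6) = (-28 + 3*(-2)**2)*10 = (-28 + 3*4)*10 = (-28 + 12)*10 = -16*10 = -160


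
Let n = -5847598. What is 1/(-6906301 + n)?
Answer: -1/12753899 ≈ -7.8407e-8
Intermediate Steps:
1/(-6906301 + n) = 1/(-6906301 - 5847598) = 1/(-12753899) = -1/12753899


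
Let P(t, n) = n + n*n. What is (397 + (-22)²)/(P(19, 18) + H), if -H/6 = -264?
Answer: 881/1926 ≈ 0.45742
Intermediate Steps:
H = 1584 (H = -6*(-264) = 1584)
P(t, n) = n + n²
(397 + (-22)²)/(P(19, 18) + H) = (397 + (-22)²)/(18*(1 + 18) + 1584) = (397 + 484)/(18*19 + 1584) = 881/(342 + 1584) = 881/1926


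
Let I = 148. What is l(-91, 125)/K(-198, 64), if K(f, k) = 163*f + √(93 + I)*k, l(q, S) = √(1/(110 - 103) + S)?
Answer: -16137*√1533/1821091895 - 32*√369453/1821091895 ≈ -0.00035763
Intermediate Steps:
l(q, S) = √(⅐ + S) (l(q, S) = √(1/7 + S) = √(⅐ + S))
K(f, k) = 163*f + k*√241 (K(f, k) = 163*f + √(93 + 148)*k = 163*f + √241*k = 163*f + k*√241)
l(-91, 125)/K(-198, 64) = (√(7 + 49*125)/7)/(163*(-198) + 64*√241) = (√(7 + 6125)/7)/(-32274 + 64*√241) = (√6132/7)/(-32274 + 64*√241) = ((2*√1533)/7)/(-32274 + 64*√241) = (2*√1533/7)/(-32274 + 64*√241) = 2*√1533/(7*(-32274 + 64*√241))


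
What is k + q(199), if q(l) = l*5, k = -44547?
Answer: -43552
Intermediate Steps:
q(l) = 5*l
k + q(199) = -44547 + 5*199 = -44547 + 995 = -43552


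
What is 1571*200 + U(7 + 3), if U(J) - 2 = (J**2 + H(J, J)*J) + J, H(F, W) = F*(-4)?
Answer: 313912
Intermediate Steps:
H(F, W) = -4*F
U(J) = 2 + J - 3*J**2 (U(J) = 2 + ((J**2 + (-4*J)*J) + J) = 2 + ((J**2 - 4*J**2) + J) = 2 + (-3*J**2 + J) = 2 + (J - 3*J**2) = 2 + J - 3*J**2)
1571*200 + U(7 + 3) = 1571*200 + (2 + (7 + 3) - 3*(7 + 3)**2) = 314200 + (2 + 10 - 3*10**2) = 314200 + (2 + 10 - 3*100) = 314200 + (2 + 10 - 300) = 314200 - 288 = 313912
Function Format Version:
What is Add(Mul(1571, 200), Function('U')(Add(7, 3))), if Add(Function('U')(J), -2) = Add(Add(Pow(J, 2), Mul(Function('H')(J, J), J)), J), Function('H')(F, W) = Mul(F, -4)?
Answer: 313912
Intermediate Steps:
Function('H')(F, W) = Mul(-4, F)
Function('U')(J) = Add(2, J, Mul(-3, Pow(J, 2))) (Function('U')(J) = Add(2, Add(Add(Pow(J, 2), Mul(Mul(-4, J), J)), J)) = Add(2, Add(Add(Pow(J, 2), Mul(-4, Pow(J, 2))), J)) = Add(2, Add(Mul(-3, Pow(J, 2)), J)) = Add(2, Add(J, Mul(-3, Pow(J, 2)))) = Add(2, J, Mul(-3, Pow(J, 2))))
Add(Mul(1571, 200), Function('U')(Add(7, 3))) = Add(Mul(1571, 200), Add(2, Add(7, 3), Mul(-3, Pow(Add(7, 3), 2)))) = Add(314200, Add(2, 10, Mul(-3, Pow(10, 2)))) = Add(314200, Add(2, 10, Mul(-3, 100))) = Add(314200, Add(2, 10, -300)) = Add(314200, -288) = 313912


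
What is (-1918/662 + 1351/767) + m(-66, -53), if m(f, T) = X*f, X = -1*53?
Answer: 887773374/253877 ≈ 3496.9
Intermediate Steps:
X = -53
m(f, T) = -53*f
(-1918/662 + 1351/767) + m(-66, -53) = (-1918/662 + 1351/767) - 53*(-66) = (-1918*1/662 + 1351*(1/767)) + 3498 = (-959/331 + 1351/767) + 3498 = -288372/253877 + 3498 = 887773374/253877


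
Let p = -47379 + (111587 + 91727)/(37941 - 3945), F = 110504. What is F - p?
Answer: 2683593577/16998 ≈ 1.5788e+5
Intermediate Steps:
p = -805246585/16998 (p = -47379 + 203314/33996 = -47379 + 203314*(1/33996) = -47379 + 101657/16998 = -805246585/16998 ≈ -47373.)
F - p = 110504 - 1*(-805246585/16998) = 110504 + 805246585/16998 = 2683593577/16998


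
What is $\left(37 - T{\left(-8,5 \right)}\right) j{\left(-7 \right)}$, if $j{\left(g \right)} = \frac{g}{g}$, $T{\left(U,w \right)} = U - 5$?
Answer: $50$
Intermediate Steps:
$T{\left(U,w \right)} = -5 + U$ ($T{\left(U,w \right)} = U - 5 = -5 + U$)
$j{\left(g \right)} = 1$
$\left(37 - T{\left(-8,5 \right)}\right) j{\left(-7 \right)} = \left(37 - \left(-5 - 8\right)\right) 1 = \left(37 - -13\right) 1 = \left(37 + 13\right) 1 = 50 \cdot 1 = 50$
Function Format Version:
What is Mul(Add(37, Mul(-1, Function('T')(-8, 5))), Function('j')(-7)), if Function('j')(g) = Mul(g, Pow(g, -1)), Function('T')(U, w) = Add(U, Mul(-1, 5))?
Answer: 50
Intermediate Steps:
Function('T')(U, w) = Add(-5, U) (Function('T')(U, w) = Add(U, -5) = Add(-5, U))
Function('j')(g) = 1
Mul(Add(37, Mul(-1, Function('T')(-8, 5))), Function('j')(-7)) = Mul(Add(37, Mul(-1, Add(-5, -8))), 1) = Mul(Add(37, Mul(-1, -13)), 1) = Mul(Add(37, 13), 1) = Mul(50, 1) = 50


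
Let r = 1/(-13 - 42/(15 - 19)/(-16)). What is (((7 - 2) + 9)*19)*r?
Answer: -448/23 ≈ -19.478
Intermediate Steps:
r = -32/437 (r = 1/(-13 - 42/(-4)*(-1/16)) = 1/(-13 - 42*(-¼)*(-1/16)) = 1/(-13 + (21/2)*(-1/16)) = 1/(-13 - 21/32) = 1/(-437/32) = -32/437 ≈ -0.073227)
(((7 - 2) + 9)*19)*r = (((7 - 2) + 9)*19)*(-32/437) = ((5 + 9)*19)*(-32/437) = (14*19)*(-32/437) = 266*(-32/437) = -448/23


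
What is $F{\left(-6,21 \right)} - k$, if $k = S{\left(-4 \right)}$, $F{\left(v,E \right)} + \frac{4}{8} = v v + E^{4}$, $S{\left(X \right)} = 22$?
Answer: $\frac{388989}{2} \approx 1.9449 \cdot 10^{5}$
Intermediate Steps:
$F{\left(v,E \right)} = - \frac{1}{2} + E^{4} + v^{2}$ ($F{\left(v,E \right)} = - \frac{1}{2} + \left(v v + E^{4}\right) = - \frac{1}{2} + \left(v^{2} + E^{4}\right) = - \frac{1}{2} + \left(E^{4} + v^{2}\right) = - \frac{1}{2} + E^{4} + v^{2}$)
$k = 22$
$F{\left(-6,21 \right)} - k = \left(- \frac{1}{2} + 21^{4} + \left(-6\right)^{2}\right) - 22 = \left(- \frac{1}{2} + 194481 + 36\right) - 22 = \frac{389033}{2} - 22 = \frac{388989}{2}$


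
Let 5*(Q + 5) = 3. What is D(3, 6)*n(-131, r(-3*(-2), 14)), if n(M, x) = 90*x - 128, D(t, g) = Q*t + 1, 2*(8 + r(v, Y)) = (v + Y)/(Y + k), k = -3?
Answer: 514108/55 ≈ 9347.4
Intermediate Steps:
Q = -22/5 (Q = -5 + (⅕)*3 = -5 + ⅗ = -22/5 ≈ -4.4000)
r(v, Y) = -8 + (Y + v)/(2*(-3 + Y)) (r(v, Y) = -8 + ((v + Y)/(Y - 3))/2 = -8 + ((Y + v)/(-3 + Y))/2 = -8 + (Y + v)/(2*(-3 + Y)))
D(t, g) = 1 - 22*t/5 (D(t, g) = -22*t/5 + 1 = 1 - 22*t/5)
n(M, x) = -128 + 90*x
D(3, 6)*n(-131, r(-3*(-2), 14)) = (1 - 22/5*3)*(-128 + 90*((48 - 3*(-2) - 15*14)/(2*(-3 + 14)))) = (1 - 66/5)*(-128 + 90*((½)*(48 + 6 - 210)/11)) = -61*(-128 + 90*((½)*(1/11)*(-156)))/5 = -61*(-128 + 90*(-78/11))/5 = -61*(-128 - 7020/11)/5 = -61/5*(-8428/11) = 514108/55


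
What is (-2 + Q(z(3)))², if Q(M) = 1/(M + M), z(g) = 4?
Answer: 225/64 ≈ 3.5156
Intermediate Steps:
Q(M) = 1/(2*M)
(-2 + Q(z(3)))² = (-2 + (½)/4)² = (-2 + (½)*(¼))² = (-2 + ⅛)² = (-15/8)² = 225/64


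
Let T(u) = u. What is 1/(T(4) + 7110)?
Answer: 1/7114 ≈ 0.00014057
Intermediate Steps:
1/(T(4) + 7110) = 1/(4 + 7110) = 1/7114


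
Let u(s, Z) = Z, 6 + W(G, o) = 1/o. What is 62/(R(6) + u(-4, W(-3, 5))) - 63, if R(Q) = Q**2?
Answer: -9203/151 ≈ -60.947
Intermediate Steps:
W(G, o) = -6 + 1/o
62/(R(6) + u(-4, W(-3, 5))) - 63 = 62/(6**2 + (-6 + 1/5)) - 63 = 62/(36 + (-6 + 1/5)) - 63 = 62/(36 - 29/5) - 63 = 62/(151/5) - 63 = (5/151)*62 - 63 = 310/151 - 63 = -9203/151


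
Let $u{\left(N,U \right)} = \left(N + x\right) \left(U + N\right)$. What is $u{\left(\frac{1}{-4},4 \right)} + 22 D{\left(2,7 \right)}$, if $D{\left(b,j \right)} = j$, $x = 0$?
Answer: $\frac{2449}{16} \approx 153.06$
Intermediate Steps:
$u{\left(N,U \right)} = N \left(N + U\right)$ ($u{\left(N,U \right)} = \left(N + 0\right) \left(U + N\right) = N \left(N + U\right)$)
$u{\left(\frac{1}{-4},4 \right)} + 22 D{\left(2,7 \right)} = \frac{\frac{1}{-4} + 4}{-4} + 22 \cdot 7 = - \frac{- \frac{1}{4} + 4}{4} + 154 = \left(- \frac{1}{4}\right) \frac{15}{4} + 154 = - \frac{15}{16} + 154 = \frac{2449}{16}$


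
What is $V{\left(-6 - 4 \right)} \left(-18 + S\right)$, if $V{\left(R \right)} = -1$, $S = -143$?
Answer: $161$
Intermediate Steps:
$V{\left(-6 - 4 \right)} \left(-18 + S\right) = - (-18 - 143) = \left(-1\right) \left(-161\right) = 161$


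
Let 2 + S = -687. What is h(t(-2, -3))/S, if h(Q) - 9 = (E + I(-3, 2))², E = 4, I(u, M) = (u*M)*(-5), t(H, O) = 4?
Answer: -1165/689 ≈ -1.6909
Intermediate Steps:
I(u, M) = -5*M*u (I(u, M) = (M*u)*(-5) = -5*M*u)
S = -689 (S = -2 - 687 = -689)
h(Q) = 1165 (h(Q) = 9 + (4 - 5*2*(-3))² = 9 + (4 + 30)² = 9 + 34² = 9 + 1156 = 1165)
h(t(-2, -3))/S = 1165/(-689) = 1165*(-1/689) = -1165/689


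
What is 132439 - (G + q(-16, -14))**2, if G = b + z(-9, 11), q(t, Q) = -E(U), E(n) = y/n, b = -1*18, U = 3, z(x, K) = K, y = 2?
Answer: 1191422/9 ≈ 1.3238e+5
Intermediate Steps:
b = -18
E(n) = 2/n
q(t, Q) = -2/3
G = -7 (G = -18 + 11 = -7)
132439 - (G + q(-16, -14))**2 = 132439 - (-7 - 2/3)**2 = 132439 - (-23/3)**2 = 132439 - 1*529/9 = 132439 - 529/9 = 1191422/9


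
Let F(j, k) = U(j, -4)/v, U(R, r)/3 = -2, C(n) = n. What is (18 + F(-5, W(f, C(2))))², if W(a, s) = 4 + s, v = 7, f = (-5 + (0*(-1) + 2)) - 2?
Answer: 14400/49 ≈ 293.88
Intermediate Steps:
U(R, r) = -6 (U(R, r) = 3*(-2) = -6)
f = -5 (f = (-5 + (0 + 2)) - 2 = (-5 + 2) - 2 = -3 - 2 = -5)
F(j, k) = -6/7
(18 + F(-5, W(f, C(2))))² = (18 - 6/7)² = (120/7)² = 14400/49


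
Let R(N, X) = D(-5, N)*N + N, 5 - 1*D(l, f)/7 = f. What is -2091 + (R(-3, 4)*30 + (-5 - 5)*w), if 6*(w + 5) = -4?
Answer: -21493/3 ≈ -7164.3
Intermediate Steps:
w = -17/3 (w = -5 + (⅙)*(-4) = -5 - ⅔ = -17/3 ≈ -5.6667)
D(l, f) = 35 - 7*f
R(N, X) = N + N*(35 - 7*N) (R(N, X) = (35 - 7*N)*N + N = N*(35 - 7*N) + N = N + N*(35 - 7*N))
-2091 + (R(-3, 4)*30 + (-5 - 5)*w) = -2091 + (-3*(36 - 7*(-3))*30 + (-5 - 5)*(-17/3)) = -2091 + (-3*(36 + 21)*30 - 10*(-17/3)) = -2091 + (-3*57*30 + 170/3) = -2091 + (-171*30 + 170/3) = -2091 + (-5130 + 170/3) = -2091 - 15220/3 = -21493/3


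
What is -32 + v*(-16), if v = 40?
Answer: -672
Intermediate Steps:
-32 + v*(-16) = -32 + 40*(-16) = -32 - 640 = -672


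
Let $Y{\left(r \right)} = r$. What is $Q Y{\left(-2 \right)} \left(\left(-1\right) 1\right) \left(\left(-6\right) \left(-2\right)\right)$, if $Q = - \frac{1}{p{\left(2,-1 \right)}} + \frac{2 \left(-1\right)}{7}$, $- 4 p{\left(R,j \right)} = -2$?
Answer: $- \frac{384}{7} \approx -54.857$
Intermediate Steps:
$p{\left(R,j \right)} = \frac{1}{2}$ ($p{\left(R,j \right)} = \left(- \frac{1}{4}\right) \left(-2\right) = \frac{1}{2}$)
$Q = - \frac{16}{7}$ ($Q = - \frac{1}{\frac{1}{2}} + \frac{2 \left(-1\right)}{7} = \left(-1\right) 2 - \frac{2}{7} = -2 - \frac{2}{7} = - \frac{16}{7} \approx -2.2857$)
$Q Y{\left(-2 \right)} \left(\left(-1\right) 1\right) \left(\left(-6\right) \left(-2\right)\right) = - \frac{16 \left(- 2 \left(\left(-1\right) 1\right)\right)}{7} \left(\left(-6\right) \left(-2\right)\right) = - \frac{16 \left(\left(-2\right) \left(-1\right)\right)}{7} \cdot 12 = \left(- \frac{16}{7}\right) 2 \cdot 12 = \left(- \frac{32}{7}\right) 12 = - \frac{384}{7}$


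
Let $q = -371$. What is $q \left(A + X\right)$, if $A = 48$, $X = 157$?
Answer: $-76055$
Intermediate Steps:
$q \left(A + X\right) = - 371 \left(48 + 157\right) = \left(-371\right) 205 = -76055$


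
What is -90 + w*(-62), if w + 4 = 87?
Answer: -5236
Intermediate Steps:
w = 83 (w = -4 + 87 = 83)
-90 + w*(-62) = -90 + 83*(-62) = -90 - 5146 = -5236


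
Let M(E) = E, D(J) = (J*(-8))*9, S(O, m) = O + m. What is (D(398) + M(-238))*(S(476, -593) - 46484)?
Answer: 1346489294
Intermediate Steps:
D(J) = -72*J (D(J) = -8*J*9 = -72*J)
(D(398) + M(-238))*(S(476, -593) - 46484) = (-72*398 - 238)*((476 - 593) - 46484) = (-28656 - 238)*(-117 - 46484) = -28894*(-46601) = 1346489294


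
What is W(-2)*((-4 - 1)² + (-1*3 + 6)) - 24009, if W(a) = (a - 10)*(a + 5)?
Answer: -25017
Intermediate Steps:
W(a) = (-10 + a)*(5 + a)
W(-2)*((-4 - 1)² + (-1*3 + 6)) - 24009 = (-50 + (-2)² - 5*(-2))*((-4 - 1)² + (-1*3 + 6)) - 24009 = (-50 + 4 + 10)*((-5)² + (-3 + 6)) - 24009 = -36*(25 + 3) - 24009 = -36*28 - 24009 = -1008 - 24009 = -25017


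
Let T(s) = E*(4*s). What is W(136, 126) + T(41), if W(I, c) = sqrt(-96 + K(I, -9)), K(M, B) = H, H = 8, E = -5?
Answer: -820 + 2*I*sqrt(22) ≈ -820.0 + 9.3808*I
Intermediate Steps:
K(M, B) = 8
W(I, c) = 2*I*sqrt(22) (W(I, c) = sqrt(-96 + 8) = sqrt(-88) = 2*I*sqrt(22))
T(s) = -20*s
W(136, 126) + T(41) = 2*I*sqrt(22) - 20*41 = 2*I*sqrt(22) - 820 = -820 + 2*I*sqrt(22)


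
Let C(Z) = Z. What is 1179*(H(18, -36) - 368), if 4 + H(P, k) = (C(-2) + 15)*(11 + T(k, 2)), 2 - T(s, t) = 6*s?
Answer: 3071295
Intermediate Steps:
T(s, t) = 2 - 6*s
H(P, k) = 165 - 78*k (H(P, k) = -4 + (-2 + 15)*(11 + (2 - 6*k)) = -4 + 13*(13 - 6*k) = -4 + (169 - 78*k) = 165 - 78*k)
1179*(H(18, -36) - 368) = 1179*((165 - 78*(-36)) - 368) = 1179*((165 + 2808) - 368) = 1179*(2973 - 368) = 1179*2605 = 3071295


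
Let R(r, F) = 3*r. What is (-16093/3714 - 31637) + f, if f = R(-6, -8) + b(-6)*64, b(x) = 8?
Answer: -115681195/3714 ≈ -31147.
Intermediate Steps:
f = 494 (f = 3*(-6) + 8*64 = -18 + 512 = 494)
(-16093/3714 - 31637) + f = (-16093/3714 - 31637) + 494 = -117515911/3714 + 494 = -115681195/3714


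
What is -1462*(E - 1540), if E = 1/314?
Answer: 353481629/157 ≈ 2.2515e+6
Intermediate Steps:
E = 1/314 ≈ 0.0031847
-1462*(E - 1540) = -1462*(1/314 - 1540) = -1462*(-483559/314) = 353481629/157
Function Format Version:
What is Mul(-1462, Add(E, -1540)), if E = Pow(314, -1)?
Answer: Rational(353481629, 157) ≈ 2.2515e+6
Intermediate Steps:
E = Rational(1, 314) ≈ 0.0031847
Mul(-1462, Add(E, -1540)) = Mul(-1462, Add(Rational(1, 314), -1540)) = Mul(-1462, Rational(-483559, 314)) = Rational(353481629, 157)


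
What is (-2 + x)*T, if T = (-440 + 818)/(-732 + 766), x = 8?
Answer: 1134/17 ≈ 66.706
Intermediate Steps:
T = 189/17 (T = 378/34 = 378*(1/34) = 189/17 ≈ 11.118)
(-2 + x)*T = (-2 + 8)*(189/17) = 6*(189/17) = 1134/17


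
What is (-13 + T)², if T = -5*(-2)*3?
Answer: 289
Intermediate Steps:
T = 30 (T = 10*3 = 30)
(-13 + T)² = (-13 + 30)² = 17² = 289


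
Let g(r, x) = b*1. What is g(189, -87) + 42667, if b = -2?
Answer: 42665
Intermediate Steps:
g(r, x) = -2 (g(r, x) = -2*1 = -2)
g(189, -87) + 42667 = -2 + 42667 = 42665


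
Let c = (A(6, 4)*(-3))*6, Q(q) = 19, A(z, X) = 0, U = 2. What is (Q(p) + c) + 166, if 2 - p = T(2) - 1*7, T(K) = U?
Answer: 185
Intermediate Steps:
T(K) = 2
p = 7 (p = 2 - (2 - 1*7) = 2 - (2 - 7) = 2 - 1*(-5) = 2 + 5 = 7)
c = 0 (c = (0*(-3))*6 = 0*6 = 0)
(Q(p) + c) + 166 = (19 + 0) + 166 = 19 + 166 = 185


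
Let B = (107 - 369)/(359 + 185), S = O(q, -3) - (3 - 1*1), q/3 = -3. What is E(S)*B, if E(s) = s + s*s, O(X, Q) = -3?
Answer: -655/68 ≈ -9.6324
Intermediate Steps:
q = -9 (q = 3*(-3) = -9)
S = -5 (S = -3 - (3 - 1*1) = -3 - (3 - 1) = -3 - 1*2 = -3 - 2 = -5)
B = -131/272 (B = -262/544 = -262*1/544 = -131/272 ≈ -0.48162)
E(s) = s + s²
E(S)*B = -5*(1 - 5)*(-131/272) = -5*(-4)*(-131/272) = 20*(-131/272) = -655/68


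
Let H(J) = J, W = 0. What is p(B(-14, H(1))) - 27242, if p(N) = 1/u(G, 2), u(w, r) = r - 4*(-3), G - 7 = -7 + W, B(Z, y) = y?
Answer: -381387/14 ≈ -27242.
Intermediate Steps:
G = 0 (G = 7 + (-7 + 0) = 7 - 7 = 0)
u(w, r) = 12 + r (u(w, r) = r + 12 = 12 + r)
p(N) = 1/14 (p(N) = 1/(12 + 2) = 1/14)
p(B(-14, H(1))) - 27242 = 1/14 - 27242 = -381387/14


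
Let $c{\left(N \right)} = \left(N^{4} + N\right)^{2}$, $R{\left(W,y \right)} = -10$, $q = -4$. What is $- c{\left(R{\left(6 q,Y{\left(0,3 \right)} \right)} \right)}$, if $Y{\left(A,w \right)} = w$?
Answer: $-99800100$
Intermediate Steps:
$c{\left(N \right)} = \left(N + N^{4}\right)^{2}$
$- c{\left(R{\left(6 q,Y{\left(0,3 \right)} \right)} \right)} = - \left(-10\right)^{2} \left(1 + \left(-10\right)^{3}\right)^{2} = - 100 \left(1 - 1000\right)^{2} = - 100 \left(-999\right)^{2} = - 100 \cdot 998001 = \left(-1\right) 99800100 = -99800100$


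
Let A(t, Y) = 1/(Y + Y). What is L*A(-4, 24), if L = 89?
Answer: 89/48 ≈ 1.8542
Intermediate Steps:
A(t, Y) = 1/(2*Y)
L*A(-4, 24) = 89*((½)/24) = 89*((½)*(1/24)) = 89*(1/48) = 89/48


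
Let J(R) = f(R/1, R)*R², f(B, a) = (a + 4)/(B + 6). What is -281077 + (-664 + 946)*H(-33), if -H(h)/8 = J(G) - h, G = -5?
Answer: -299125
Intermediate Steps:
f(B, a) = (4 + a)/(6 + B)
J(R) = R²*(4 + R)/(6 + R) (J(R) = ((4 + R)/(6 + R/1))*R² = ((4 + R)/(6 + R*1))*R² = ((4 + R)/(6 + R))*R² = R²*(4 + R)/(6 + R))
H(h) = 200 + 8*h (H(h) = -8*((-5)²*(4 - 5)/(6 - 5) - h) = -8*(25*(-1)/1 - h) = -8*(25*1*(-1) - h) = -8*(-25 - h) = 200 + 8*h)
-281077 + (-664 + 946)*H(-33) = -281077 + (-664 + 946)*(200 + 8*(-33)) = -281077 + 282*(200 - 264) = -281077 + 282*(-64) = -281077 - 18048 = -299125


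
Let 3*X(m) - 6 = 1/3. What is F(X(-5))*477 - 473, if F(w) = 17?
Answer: 7636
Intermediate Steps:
X(m) = 19/9 (X(m) = 2 + (⅓)/3 = 2 + (⅓)*(⅓) = 2 + ⅑ = 19/9)
F(X(-5))*477 - 473 = 17*477 - 473 = 8109 - 473 = 7636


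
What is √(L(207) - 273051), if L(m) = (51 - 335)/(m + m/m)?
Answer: I*√184583399/26 ≈ 522.54*I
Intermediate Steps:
L(m) = -284/(1 + m) (L(m) = -284/(m + 1) = -284/(1 + m))
√(L(207) - 273051) = √(-284/(1 + 207) - 273051) = √(-284/208 - 273051) = √(-284*1/208 - 273051) = √(-71/52 - 273051) = √(-14198723/52) = I*√184583399/26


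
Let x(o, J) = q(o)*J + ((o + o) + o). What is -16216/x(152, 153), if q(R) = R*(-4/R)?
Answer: 4054/39 ≈ 103.95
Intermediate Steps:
q(R) = -4
x(o, J) = -4*J + 3*o (x(o, J) = -4*J + ((o + o) + o) = -4*J + (2*o + o) = -4*J + 3*o)
-16216/x(152, 153) = -16216/(-4*153 + 3*152) = -16216/(-612 + 456) = -16216/(-156) = -16216*(-1/156) = 4054/39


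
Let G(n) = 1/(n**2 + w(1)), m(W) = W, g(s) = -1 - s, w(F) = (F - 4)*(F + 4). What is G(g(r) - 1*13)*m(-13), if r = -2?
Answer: -13/129 ≈ -0.10078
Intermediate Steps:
w(F) = (-4 + F)*(4 + F)
G(n) = 1/(-15 + n**2) (G(n) = 1/(n**2 + (-16 + 1**2)) = 1/(n**2 + (-16 + 1)) = 1/(n**2 - 15) = 1/(-15 + n**2))
G(g(r) - 1*13)*m(-13) = -13/(-15 + ((-1 - 1*(-2)) - 1*13)**2) = -13/(-15 + ((-1 + 2) - 13)**2) = -13/(-15 + (1 - 13)**2) = -13/(-15 + (-12)**2) = -13/(-15 + 144) = -13/129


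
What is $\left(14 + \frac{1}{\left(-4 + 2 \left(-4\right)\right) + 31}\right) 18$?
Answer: $\frac{4806}{19} \approx 252.95$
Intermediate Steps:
$\left(14 + \frac{1}{\left(-4 + 2 \left(-4\right)\right) + 31}\right) 18 = \left(14 + \frac{1}{\left(-4 - 8\right) + 31}\right) 18 = \left(14 + \frac{1}{-12 + 31}\right) 18 = \left(14 + \frac{1}{19}\right) 18 = \frac{267}{19} \cdot 18 = \frac{4806}{19}$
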